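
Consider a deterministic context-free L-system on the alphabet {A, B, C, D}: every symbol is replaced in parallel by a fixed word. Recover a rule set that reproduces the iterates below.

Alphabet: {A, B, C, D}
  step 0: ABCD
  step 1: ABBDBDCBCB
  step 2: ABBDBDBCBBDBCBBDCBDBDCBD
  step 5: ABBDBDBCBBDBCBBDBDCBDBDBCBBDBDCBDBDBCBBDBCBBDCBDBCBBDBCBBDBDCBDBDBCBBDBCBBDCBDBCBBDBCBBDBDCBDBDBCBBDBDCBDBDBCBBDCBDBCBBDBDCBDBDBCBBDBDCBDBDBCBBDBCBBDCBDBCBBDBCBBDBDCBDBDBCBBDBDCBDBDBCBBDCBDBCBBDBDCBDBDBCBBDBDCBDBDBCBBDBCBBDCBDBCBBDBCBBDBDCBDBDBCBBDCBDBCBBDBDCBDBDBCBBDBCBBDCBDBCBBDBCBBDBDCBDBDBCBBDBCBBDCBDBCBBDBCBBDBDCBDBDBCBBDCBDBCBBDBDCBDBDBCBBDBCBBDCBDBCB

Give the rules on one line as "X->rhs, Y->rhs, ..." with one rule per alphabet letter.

A->AB, B->BD, C->BDC, D->BCB

  step 1 ⇒ step 2: ABBDBDCBCB ⇒ AB·BD·BD·BCB·BD·BCB·BDC·BD·BDC·BD
    A ↦ AB
    B ↦ BD
    C ↦ BDC
    D ↦ BCB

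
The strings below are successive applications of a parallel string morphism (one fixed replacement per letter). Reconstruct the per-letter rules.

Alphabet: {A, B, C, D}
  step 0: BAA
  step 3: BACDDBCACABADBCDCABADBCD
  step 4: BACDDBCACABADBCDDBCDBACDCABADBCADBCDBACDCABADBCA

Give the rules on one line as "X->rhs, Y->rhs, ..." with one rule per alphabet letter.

  step 3 ⇒ step 4: BACDDBCACABADBCDCABADBCD ⇒ BA·CD·DB·CA·CA·BA·DB·CD·DB·CD·BA·CD·CA·BA·DB·CA·DB·CD·BA·CD·CA·BA·DB·CA
    A ↦ CD
    B ↦ BA
    C ↦ DB
    D ↦ CA

A->CD, B->BA, C->DB, D->CA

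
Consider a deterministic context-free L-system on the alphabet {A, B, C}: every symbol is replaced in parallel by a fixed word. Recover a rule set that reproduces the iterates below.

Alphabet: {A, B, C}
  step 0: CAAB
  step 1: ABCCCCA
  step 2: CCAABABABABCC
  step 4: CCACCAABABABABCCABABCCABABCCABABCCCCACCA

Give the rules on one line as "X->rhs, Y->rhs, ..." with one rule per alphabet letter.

  step 1 ⇒ step 2: ABCCCCA ⇒ CC·A·AB·AB·AB·AB·CC
    A ↦ CC
    B ↦ A
    C ↦ AB

A->CC, B->A, C->AB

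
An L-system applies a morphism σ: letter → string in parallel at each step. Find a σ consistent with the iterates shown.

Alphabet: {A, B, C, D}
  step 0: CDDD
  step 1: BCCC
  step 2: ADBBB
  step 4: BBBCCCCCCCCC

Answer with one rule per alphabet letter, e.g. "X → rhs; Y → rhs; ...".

A->CC, B->AD, C->B, D->C

  step 1 ⇒ step 2: BCCC ⇒ AD·B·B·B
    B ↦ AD
    C ↦ B
    A ↦ CC  (constrained at step 2)
  step 0 ⇒ step 1: CDDD ⇒ B·C·C·C
    D ↦ C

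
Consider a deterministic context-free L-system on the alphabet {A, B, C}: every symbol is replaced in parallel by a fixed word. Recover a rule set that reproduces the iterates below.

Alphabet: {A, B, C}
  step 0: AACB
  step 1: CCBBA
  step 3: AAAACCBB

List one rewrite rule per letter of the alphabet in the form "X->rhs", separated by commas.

  step 0 ⇒ step 1: AACB ⇒ C·C·BB·A
    A ↦ C
    B ↦ A
    C ↦ BB

A->C, B->A, C->BB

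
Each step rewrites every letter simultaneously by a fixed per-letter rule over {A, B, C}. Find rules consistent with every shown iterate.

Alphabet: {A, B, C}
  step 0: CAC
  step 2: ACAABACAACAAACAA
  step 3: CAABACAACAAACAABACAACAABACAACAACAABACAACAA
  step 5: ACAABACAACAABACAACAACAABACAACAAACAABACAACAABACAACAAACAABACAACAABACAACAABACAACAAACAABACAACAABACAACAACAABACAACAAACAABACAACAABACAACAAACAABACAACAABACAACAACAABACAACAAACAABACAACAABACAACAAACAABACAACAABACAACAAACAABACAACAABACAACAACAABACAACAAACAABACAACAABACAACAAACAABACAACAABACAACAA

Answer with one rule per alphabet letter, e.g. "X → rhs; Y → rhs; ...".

A->CAA, B->A, C->BA

  step 2 ⇒ step 3: ACAABACAACAAACAA ⇒ CAA·BA·CAA·CAA·A·CAA·BA·CAA·CAA·BA·CAA·CAA·CAA·BA·CAA·CAA
    A ↦ CAA
    B ↦ A
    C ↦ BA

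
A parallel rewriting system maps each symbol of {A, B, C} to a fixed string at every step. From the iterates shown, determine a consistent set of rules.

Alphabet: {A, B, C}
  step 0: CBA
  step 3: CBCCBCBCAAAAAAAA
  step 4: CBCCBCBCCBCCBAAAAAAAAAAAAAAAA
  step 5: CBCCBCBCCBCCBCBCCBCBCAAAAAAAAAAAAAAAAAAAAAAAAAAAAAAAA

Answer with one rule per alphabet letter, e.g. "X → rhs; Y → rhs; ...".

  step 4 ⇒ step 5: CBCCBCBCCBCCBAAAAAAAAAAAAAAAA ⇒ CB·C·CB·CB·C·CB·C·CB·CB·C·CB·CB·C·AA·AA·AA·AA·AA·AA·AA·AA·AA·AA·AA·AA·AA·AA·AA·AA
    A ↦ AA
    B ↦ C
    C ↦ CB

A->AA, B->C, C->CB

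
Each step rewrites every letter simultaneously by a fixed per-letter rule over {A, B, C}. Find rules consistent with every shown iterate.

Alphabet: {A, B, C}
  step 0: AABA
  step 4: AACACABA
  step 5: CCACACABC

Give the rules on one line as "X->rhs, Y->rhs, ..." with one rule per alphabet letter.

A->C, B->AB, C->A

  step 4 ⇒ step 5: AACACABA ⇒ C·C·A·C·A·C·AB·C
    A ↦ C
    B ↦ AB
    C ↦ A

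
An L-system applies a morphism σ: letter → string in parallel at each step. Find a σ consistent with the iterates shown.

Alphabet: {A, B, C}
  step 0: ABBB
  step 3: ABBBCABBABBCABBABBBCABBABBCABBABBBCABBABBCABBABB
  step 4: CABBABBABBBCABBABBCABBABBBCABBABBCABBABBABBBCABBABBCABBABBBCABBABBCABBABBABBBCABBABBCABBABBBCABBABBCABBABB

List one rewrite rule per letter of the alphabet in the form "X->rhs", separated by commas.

A->C, B->ABB, C->B

  step 3 ⇒ step 4: ABBBCABBABBCABBABBBCABBABBCABBABBBCABBABBCABBABB ⇒ C·ABB·ABB·ABB·B·C·ABB·ABB·C·ABB·ABB·B·C·ABB·ABB·C·ABB·ABB·ABB·B·C·ABB·ABB·C·ABB·ABB·B·C·ABB·ABB·C·ABB·ABB·ABB·B·C·ABB·ABB·C·ABB·ABB·B·C·ABB·ABB·C·ABB·ABB
    A ↦ C
    B ↦ ABB
    C ↦ B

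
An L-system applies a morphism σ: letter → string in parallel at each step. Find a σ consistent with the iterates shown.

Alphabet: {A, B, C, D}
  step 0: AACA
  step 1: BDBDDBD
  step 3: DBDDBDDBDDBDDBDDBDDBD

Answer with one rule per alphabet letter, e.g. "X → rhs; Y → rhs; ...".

  step 0 ⇒ step 1: AACA ⇒ BD·BD·D·BD
    A ↦ BD
    C ↦ D
    B ↦ CA  (constrained at step 1)
    D ↦ CA  (constrained at step 1)

A->BD, B->CA, C->D, D->CA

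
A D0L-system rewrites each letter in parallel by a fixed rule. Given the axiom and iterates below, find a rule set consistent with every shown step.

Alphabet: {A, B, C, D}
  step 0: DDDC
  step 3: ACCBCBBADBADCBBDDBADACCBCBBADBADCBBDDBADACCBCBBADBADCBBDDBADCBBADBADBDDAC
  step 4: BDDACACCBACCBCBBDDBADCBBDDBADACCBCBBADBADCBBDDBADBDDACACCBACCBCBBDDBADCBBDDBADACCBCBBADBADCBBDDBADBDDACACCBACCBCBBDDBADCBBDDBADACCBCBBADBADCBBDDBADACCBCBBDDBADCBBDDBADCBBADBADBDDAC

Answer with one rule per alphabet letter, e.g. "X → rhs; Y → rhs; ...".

A->BDD, B->CB, C->AC, D->BAD

  step 3 ⇒ step 4: ACCBCBBADBADCBBDDBADACCBCBBADBADCBBDDBADACCBCBBADBADCBBDDBADCBBADBADBDDAC ⇒ BDD·AC·AC·CB·AC·CB·CB·BDD·BAD·CB·BDD·BAD·AC·CB·CB·BAD·BAD·CB·BDD·BAD·BDD·AC·AC·CB·AC·CB·CB·BDD·BAD·CB·BDD·BAD·AC·CB·CB·BAD·BAD·CB·BDD·BAD·BDD·AC·AC·CB·AC·CB·CB·BDD·BAD·CB·BDD·BAD·AC·CB·CB·BAD·BAD·CB·BDD·BAD·AC·CB·CB·BDD·BAD·CB·BDD·BAD·CB·BAD·BAD·BDD·AC
    A ↦ BDD
    B ↦ CB
    C ↦ AC
    D ↦ BAD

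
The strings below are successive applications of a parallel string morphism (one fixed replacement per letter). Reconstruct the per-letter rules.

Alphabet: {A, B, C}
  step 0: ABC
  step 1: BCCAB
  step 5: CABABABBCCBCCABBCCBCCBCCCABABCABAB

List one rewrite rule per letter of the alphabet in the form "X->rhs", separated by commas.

A->BC, B->C, C->AB

  step 0 ⇒ step 1: ABC ⇒ BC·C·AB
    A ↦ BC
    B ↦ C
    C ↦ AB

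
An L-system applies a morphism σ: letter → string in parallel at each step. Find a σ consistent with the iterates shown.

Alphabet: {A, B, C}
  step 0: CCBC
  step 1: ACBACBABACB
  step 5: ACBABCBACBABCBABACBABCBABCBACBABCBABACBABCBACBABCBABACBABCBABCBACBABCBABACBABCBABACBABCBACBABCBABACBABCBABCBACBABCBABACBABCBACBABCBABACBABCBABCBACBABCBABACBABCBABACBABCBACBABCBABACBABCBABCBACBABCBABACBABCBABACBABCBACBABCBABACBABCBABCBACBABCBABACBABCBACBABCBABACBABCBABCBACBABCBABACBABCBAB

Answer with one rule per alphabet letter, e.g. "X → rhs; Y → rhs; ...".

  step 0 ⇒ step 1: CCBC ⇒ ACB·ACB·AB·ACB
    B ↦ AB
    C ↦ ACB
    A ↦ CB  (constrained at step 1)

A->CB, B->AB, C->ACB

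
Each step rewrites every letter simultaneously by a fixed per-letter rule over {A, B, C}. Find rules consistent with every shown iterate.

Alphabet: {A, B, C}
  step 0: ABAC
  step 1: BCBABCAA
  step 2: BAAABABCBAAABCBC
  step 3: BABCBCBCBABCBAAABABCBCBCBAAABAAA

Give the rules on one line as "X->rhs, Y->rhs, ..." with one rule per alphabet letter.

A->BC, B->BA, C->AA

  step 2 ⇒ step 3: BAAABABCBAAABCBC ⇒ BA·BC·BC·BC·BA·BC·BA·AA·BA·BC·BC·BC·BA·AA·BA·AA
    A ↦ BC
    B ↦ BA
    C ↦ AA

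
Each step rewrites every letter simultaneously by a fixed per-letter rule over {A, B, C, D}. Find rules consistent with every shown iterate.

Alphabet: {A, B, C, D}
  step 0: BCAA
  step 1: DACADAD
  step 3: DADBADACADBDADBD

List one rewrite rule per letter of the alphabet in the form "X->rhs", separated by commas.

A->AD, B->D, C->AC, D->B

  step 0 ⇒ step 1: BCAA ⇒ D·AC·AD·AD
    A ↦ AD
    B ↦ D
    C ↦ AC
    D ↦ B  (constrained at step 1)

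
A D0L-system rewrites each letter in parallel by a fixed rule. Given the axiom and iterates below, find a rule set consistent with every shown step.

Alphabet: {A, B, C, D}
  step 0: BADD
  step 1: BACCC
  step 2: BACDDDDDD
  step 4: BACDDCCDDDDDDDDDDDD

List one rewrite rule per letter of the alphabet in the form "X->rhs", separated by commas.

A->C, B->BA, C->DD, D->C

  step 1 ⇒ step 2: BACCC ⇒ BA·C·DD·DD·DD
    A ↦ C
    B ↦ BA
    C ↦ DD
  step 0 ⇒ step 1: BADD ⇒ BA·C·C·C
    D ↦ C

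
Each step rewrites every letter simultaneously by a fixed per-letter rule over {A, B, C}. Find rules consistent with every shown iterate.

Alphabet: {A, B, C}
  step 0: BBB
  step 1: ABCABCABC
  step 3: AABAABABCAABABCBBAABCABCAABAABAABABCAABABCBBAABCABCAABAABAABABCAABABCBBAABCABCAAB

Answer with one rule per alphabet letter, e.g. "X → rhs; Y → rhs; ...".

  step 0 ⇒ step 1: BBB ⇒ ABC·ABC·ABC
    B ↦ ABC
    A ↦ AAB  (constrained at step 1)
    C ↦ BBA  (constrained at step 1)

A->AAB, B->ABC, C->BBA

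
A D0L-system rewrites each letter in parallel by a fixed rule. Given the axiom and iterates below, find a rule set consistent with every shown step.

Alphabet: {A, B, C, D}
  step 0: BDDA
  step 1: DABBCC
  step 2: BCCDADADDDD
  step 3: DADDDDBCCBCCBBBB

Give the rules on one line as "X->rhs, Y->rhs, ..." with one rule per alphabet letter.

A->CC, B->DA, C->DD, D->B

  step 2 ⇒ step 3: BCCDADADDDD ⇒ DA·DD·DD·B·CC·B·CC·B·B·B·B
    A ↦ CC
    B ↦ DA
    C ↦ DD
    D ↦ B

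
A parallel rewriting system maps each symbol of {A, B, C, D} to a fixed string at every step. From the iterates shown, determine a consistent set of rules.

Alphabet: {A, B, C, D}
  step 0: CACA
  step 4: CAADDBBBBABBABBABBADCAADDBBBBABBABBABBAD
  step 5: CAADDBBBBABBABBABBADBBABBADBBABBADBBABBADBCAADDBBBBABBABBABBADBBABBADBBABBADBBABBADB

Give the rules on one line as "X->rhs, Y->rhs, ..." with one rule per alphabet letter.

A->D, B->BBA, C->CAA, D->B

  step 4 ⇒ step 5: CAADDBBBBABBABBABBADCAADDBBBBABBABBABBAD ⇒ CAA·D·D·B·B·BBA·BBA·BBA·BBA·D·BBA·BBA·D·BBA·BBA·D·BBA·BBA·D·B·CAA·D·D·B·B·BBA·BBA·BBA·BBA·D·BBA·BBA·D·BBA·BBA·D·BBA·BBA·D·B
    A ↦ D
    B ↦ BBA
    C ↦ CAA
    D ↦ B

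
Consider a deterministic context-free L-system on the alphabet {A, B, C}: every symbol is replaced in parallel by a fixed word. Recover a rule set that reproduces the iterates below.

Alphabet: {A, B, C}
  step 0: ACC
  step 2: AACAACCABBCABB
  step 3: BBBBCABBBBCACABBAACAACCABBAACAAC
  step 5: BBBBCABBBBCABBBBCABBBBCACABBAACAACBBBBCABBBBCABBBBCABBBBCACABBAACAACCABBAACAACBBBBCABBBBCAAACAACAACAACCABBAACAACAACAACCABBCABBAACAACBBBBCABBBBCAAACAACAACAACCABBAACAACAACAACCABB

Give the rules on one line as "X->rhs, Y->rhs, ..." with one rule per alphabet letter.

  step 2 ⇒ step 3: AACAACCABBCABB ⇒ BB·BB·CA·BB·BB·CA·CA·BB·AAC·AAC·CA·BB·AAC·AAC
    A ↦ BB
    B ↦ AAC
    C ↦ CA

A->BB, B->AAC, C->CA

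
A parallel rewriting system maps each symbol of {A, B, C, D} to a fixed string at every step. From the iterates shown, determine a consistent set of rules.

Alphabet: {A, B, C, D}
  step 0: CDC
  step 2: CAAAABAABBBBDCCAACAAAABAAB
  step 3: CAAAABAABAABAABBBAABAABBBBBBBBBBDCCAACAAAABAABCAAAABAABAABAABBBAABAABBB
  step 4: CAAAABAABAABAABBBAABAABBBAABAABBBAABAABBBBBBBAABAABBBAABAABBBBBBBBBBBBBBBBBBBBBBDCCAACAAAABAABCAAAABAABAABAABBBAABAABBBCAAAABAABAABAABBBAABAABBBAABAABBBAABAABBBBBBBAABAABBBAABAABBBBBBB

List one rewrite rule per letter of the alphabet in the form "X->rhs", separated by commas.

A->AAB, B->BB, C->CAA, D->BDC

  step 3 ⇒ step 4: CAAAABAABAABAABBBAABAABBBBBBBBBBDCCAACAAAABAABCAAAABAABAABAABBBAABAABBB ⇒ CAA·AAB·AAB·AAB·AAB·BB·AAB·AAB·BB·AAB·AAB·BB·AAB·AAB·BB·BB·BB·AAB·AAB·BB·AAB·AAB·BB·BB·BB·BB·BB·BB·BB·BB·BB·BB·BDC·CAA·CAA·AAB·AAB·CAA·AAB·AAB·AAB·AAB·BB·AAB·AAB·BB·CAA·AAB·AAB·AAB·AAB·BB·AAB·AAB·BB·AAB·AAB·BB·AAB·AAB·BB·BB·BB·AAB·AAB·BB·AAB·AAB·BB·BB·BB
    A ↦ AAB
    B ↦ BB
    C ↦ CAA
    D ↦ BDC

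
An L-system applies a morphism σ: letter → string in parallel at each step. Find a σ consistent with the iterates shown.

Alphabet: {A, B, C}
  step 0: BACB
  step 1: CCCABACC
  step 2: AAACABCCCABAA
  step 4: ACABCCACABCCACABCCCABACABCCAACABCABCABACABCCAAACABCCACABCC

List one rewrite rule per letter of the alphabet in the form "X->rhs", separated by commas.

  step 1 ⇒ step 2: CCCABACC ⇒ A·A·A·CAB·CC·CAB·A·A
    A ↦ CAB
    B ↦ CC
    C ↦ A

A->CAB, B->CC, C->A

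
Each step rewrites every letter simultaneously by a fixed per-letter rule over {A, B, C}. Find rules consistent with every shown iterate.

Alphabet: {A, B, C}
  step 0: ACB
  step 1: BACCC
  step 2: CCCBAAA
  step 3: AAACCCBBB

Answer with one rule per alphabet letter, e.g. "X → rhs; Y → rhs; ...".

A->B, B->CCC, C->A

  step 2 ⇒ step 3: CCCBAAA ⇒ A·A·A·CCC·B·B·B
    A ↦ B
    B ↦ CCC
    C ↦ A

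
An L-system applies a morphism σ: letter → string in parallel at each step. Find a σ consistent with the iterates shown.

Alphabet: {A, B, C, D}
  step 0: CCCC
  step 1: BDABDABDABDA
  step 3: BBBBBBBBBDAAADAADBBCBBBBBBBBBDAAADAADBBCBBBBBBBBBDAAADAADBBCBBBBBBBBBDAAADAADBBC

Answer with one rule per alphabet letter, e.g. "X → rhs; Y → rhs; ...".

A->AAD, B->BB, C->BDA, D->BBC

  step 0 ⇒ step 1: CCCC ⇒ BDA·BDA·BDA·BDA
    C ↦ BDA
    A ↦ AAD  (constrained at step 1)
    B ↦ BB  (constrained at step 1)
    D ↦ BBC  (constrained at step 1)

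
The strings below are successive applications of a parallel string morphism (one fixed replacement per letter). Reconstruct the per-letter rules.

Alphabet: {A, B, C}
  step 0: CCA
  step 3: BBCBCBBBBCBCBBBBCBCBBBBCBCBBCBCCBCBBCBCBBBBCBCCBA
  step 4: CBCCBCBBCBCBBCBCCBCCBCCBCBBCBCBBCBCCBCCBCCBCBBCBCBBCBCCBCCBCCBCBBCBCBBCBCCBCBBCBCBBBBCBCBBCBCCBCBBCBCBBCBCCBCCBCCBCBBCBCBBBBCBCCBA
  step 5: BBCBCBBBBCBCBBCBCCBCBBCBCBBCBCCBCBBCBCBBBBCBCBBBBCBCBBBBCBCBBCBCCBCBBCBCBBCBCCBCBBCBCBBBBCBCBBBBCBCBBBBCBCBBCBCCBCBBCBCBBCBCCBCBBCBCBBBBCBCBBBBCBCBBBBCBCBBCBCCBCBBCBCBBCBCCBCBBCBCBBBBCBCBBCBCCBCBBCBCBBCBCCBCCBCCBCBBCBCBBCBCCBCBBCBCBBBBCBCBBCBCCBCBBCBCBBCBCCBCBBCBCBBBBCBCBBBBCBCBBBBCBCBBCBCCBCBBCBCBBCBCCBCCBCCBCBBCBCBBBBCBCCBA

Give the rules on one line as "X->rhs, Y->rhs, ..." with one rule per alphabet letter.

A->CBA, B->CBC, C->BB

  step 4 ⇒ step 5: CBCCBCBBCBCBBCBCCBCCBCCBCBBCBCBBCBCCBCCBCCBCBBCBCBBCBCCBCCBCCBCBBCBCBBCBCCBCBBCBCBBBBCBCBBCBCCBCBBCBCBBCBCCBCCBCCBCBBCBCBBBBCBCCBA ⇒ BB·CBC·BB·BB·CBC·BB·CBC·CBC·BB·CBC·BB·CBC·CBC·BB·CBC·BB·BB·CBC·BB·BB·CBC·BB·BB·CBC·BB·CBC·CBC·BB·CBC·BB·CBC·CBC·BB·CBC·BB·BB·CBC·BB·BB·CBC·BB·BB·CBC·BB·CBC·CBC·BB·CBC·BB·CBC·CBC·BB·CBC·BB·BB·CBC·BB·BB·CBC·BB·BB·CBC·BB·CBC·CBC·BB·CBC·BB·CBC·CBC·BB·CBC·BB·BB·CBC·BB·CBC·CBC·BB·CBC·BB·CBC·CBC·CBC·CBC·BB·CBC·BB·CBC·CBC·BB·CBC·BB·BB·CBC·BB·CBC·CBC·BB·CBC·BB·CBC·CBC·BB·CBC·BB·BB·CBC·BB·BB·CBC·BB·BB·CBC·BB·CBC·CBC·BB·CBC·BB·CBC·CBC·CBC·CBC·BB·CBC·BB·BB·CBC·CBA
    A ↦ CBA
    B ↦ CBC
    C ↦ BB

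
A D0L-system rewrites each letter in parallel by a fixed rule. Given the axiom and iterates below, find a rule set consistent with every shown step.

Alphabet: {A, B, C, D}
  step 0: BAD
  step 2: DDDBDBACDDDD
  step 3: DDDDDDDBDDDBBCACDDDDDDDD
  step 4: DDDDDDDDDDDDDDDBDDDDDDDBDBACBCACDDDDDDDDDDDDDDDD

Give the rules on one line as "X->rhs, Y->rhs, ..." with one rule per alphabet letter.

  step 3 ⇒ step 4: DDDDDDDBDDDBBCACDDDDDDDD ⇒ DD·DD·DD·DD·DD·DD·DD·DB·DD·DD·DD·DB·DB·AC·BC·AC·DD·DD·DD·DD·DD·DD·DD·DD
    A ↦ BC
    B ↦ DB
    C ↦ AC
    D ↦ DD

A->BC, B->DB, C->AC, D->DD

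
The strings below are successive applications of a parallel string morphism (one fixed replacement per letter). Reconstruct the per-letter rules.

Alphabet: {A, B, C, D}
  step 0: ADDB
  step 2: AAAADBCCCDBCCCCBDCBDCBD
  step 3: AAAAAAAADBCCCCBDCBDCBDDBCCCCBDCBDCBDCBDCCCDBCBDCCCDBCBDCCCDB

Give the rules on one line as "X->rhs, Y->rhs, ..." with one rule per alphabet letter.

  step 2 ⇒ step 3: AAAADBCCCDBCCCCBDCBDCBD ⇒ AA·AA·AA·AA·DB·CCC·CBD·CBD·CBD·DB·CCC·CBD·CBD·CBD·CBD·CCC·DB·CBD·CCC·DB·CBD·CCC·DB
    A ↦ AA
    B ↦ CCC
    C ↦ CBD
    D ↦ DB

A->AA, B->CCC, C->CBD, D->DB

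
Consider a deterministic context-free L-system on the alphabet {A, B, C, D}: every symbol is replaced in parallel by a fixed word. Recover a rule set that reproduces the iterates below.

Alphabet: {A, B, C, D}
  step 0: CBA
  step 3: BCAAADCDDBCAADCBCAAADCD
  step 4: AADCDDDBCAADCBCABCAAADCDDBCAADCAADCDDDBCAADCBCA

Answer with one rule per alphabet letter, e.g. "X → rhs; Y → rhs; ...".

  step 3 ⇒ step 4: BCAAADCDDBCAADCBCAAADCD ⇒ A·ADC·D·D·D·BCA·ADC·BCA·BCA·A·ADC·D·D·BCA·ADC·A·ADC·D·D·D·BCA·ADC·BCA
    A ↦ D
    B ↦ A
    C ↦ ADC
    D ↦ BCA

A->D, B->A, C->ADC, D->BCA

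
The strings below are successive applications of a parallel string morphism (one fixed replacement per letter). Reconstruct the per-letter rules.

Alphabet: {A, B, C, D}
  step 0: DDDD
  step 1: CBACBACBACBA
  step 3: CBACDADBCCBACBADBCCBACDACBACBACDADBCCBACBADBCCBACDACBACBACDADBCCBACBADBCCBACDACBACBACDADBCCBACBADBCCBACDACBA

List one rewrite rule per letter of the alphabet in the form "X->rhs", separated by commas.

  step 0 ⇒ step 1: DDDD ⇒ CBA·CBA·CBA·CBA
    D ↦ CBA
    A ↦ DBC  (constrained at step 1)
    B ↦ CDA  (constrained at step 1)
    C ↦ CBA  (constrained at step 1)

A->DBC, B->CDA, C->CBA, D->CBA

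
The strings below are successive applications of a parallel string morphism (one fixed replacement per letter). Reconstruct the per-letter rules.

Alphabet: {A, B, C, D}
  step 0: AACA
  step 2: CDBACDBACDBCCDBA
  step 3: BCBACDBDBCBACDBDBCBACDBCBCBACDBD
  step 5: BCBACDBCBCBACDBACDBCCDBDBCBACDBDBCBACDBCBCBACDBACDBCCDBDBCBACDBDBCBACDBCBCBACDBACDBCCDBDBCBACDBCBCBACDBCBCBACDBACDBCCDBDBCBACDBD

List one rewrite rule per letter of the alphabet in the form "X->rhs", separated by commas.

  step 2 ⇒ step 3: CDBACDBACDBCCDBA ⇒ BC·BA·CD·BD·BC·BA·CD·BD·BC·BA·CD·BC·BC·BA·CD·BD
    A ↦ BD
    B ↦ CD
    C ↦ BC
    D ↦ BA

A->BD, B->CD, C->BC, D->BA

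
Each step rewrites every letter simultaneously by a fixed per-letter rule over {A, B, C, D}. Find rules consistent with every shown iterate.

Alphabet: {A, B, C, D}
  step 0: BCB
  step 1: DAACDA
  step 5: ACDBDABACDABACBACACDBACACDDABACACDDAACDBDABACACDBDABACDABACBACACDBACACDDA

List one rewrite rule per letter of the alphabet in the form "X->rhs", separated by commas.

A->B, B->DA, C->AC, D->ACD

  step 0 ⇒ step 1: BCB ⇒ DA·AC·DA
    B ↦ DA
    C ↦ AC
    A ↦ B  (constrained at step 1)
    D ↦ ACD  (constrained at step 1)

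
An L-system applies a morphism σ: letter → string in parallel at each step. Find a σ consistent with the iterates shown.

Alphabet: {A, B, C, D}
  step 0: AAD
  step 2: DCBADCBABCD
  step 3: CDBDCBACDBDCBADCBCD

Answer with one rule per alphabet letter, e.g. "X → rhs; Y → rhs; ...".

A->BA, B->DC, C->B, D->CD

  step 2 ⇒ step 3: DCBADCBABCD ⇒ CD·B·DC·BA·CD·B·DC·BA·DC·B·CD
    A ↦ BA
    B ↦ DC
    C ↦ B
    D ↦ CD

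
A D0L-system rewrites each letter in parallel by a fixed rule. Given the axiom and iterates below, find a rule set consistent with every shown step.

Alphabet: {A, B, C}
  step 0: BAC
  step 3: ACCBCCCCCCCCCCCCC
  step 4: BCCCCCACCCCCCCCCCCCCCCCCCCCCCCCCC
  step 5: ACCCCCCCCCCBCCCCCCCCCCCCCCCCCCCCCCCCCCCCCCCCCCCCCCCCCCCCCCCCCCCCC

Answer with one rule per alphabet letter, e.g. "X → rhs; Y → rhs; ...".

  step 4 ⇒ step 5: BCCCCCACCCCCCCCCCCCCCCCCCCCCCCCCC ⇒ A·CC·CC·CC·CC·CC·BC·CC·CC·CC·CC·CC·CC·CC·CC·CC·CC·CC·CC·CC·CC·CC·CC·CC·CC·CC·CC·CC·CC·CC·CC·CC·CC
    A ↦ BC
    B ↦ A
    C ↦ CC

A->BC, B->A, C->CC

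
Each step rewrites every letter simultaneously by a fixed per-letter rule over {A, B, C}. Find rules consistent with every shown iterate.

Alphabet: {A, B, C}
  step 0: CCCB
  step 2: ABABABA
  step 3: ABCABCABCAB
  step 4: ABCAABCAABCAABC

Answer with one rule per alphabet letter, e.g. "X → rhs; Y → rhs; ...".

  step 3 ⇒ step 4: ABCABCABCAB ⇒ AB·C·A·AB·C·A·AB·C·A·AB·C
    A ↦ AB
    B ↦ C
    C ↦ A

A->AB, B->C, C->A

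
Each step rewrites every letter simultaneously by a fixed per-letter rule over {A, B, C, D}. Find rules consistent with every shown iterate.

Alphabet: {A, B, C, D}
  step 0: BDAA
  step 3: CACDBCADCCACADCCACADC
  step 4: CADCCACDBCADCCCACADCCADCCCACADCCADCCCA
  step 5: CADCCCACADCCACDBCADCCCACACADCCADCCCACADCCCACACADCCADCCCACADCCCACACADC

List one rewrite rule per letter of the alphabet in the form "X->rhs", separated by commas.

A->DC, B->DB, C->CA, D->C

  step 4 ⇒ step 5: CADCCACDBCADCCCACADCCADCCCACADCCADCCCA ⇒ CA·DC·C·CA·CA·DC·CA·C·DB·CA·DC·C·CA·CA·CA·DC·CA·DC·C·CA·CA·DC·C·CA·CA·CA·DC·CA·DC·C·CA·CA·DC·C·CA·CA·CA·DC
    A ↦ DC
    B ↦ DB
    C ↦ CA
    D ↦ C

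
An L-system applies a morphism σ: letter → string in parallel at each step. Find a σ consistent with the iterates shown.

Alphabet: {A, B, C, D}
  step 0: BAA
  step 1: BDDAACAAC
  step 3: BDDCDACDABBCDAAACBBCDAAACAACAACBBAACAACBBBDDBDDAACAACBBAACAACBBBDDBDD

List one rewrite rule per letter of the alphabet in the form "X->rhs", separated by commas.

  step 0 ⇒ step 1: BAA ⇒ BDD·AAC·AAC
    A ↦ AAC
    B ↦ BDD
    C ↦ BB  (constrained at step 1)
    D ↦ CDA  (constrained at step 1)

A->AAC, B->BDD, C->BB, D->CDA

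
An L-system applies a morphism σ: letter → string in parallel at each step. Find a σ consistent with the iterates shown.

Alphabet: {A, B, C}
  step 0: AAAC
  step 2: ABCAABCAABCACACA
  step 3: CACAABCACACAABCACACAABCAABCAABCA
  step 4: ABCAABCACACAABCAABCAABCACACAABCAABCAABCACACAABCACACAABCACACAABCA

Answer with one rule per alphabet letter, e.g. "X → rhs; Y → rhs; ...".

A->CA, B->CA, C->AB

  step 3 ⇒ step 4: CACAABCACACAABCACACAABCAABCAABCA ⇒ AB·CA·AB·CA·CA·CA·AB·CA·AB·CA·AB·CA·CA·CA·AB·CA·AB·CA·AB·CA·CA·CA·AB·CA·CA·CA·AB·CA·CA·CA·AB·CA
    A ↦ CA
    B ↦ CA
    C ↦ AB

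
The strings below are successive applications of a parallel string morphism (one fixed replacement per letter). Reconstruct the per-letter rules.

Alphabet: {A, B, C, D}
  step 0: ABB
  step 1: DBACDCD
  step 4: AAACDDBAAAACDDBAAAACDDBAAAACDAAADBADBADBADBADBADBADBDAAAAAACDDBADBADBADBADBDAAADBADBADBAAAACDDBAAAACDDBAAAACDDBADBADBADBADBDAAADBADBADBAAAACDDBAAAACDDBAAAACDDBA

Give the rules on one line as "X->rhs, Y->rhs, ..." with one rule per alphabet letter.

  step 0 ⇒ step 1: ABB ⇒ DBA·CD·CD
    A ↦ DBA
    B ↦ CD
    C ↦ DBD  (constrained at step 1)
    D ↦ AAA  (constrained at step 1)

A->DBA, B->CD, C->DBD, D->AAA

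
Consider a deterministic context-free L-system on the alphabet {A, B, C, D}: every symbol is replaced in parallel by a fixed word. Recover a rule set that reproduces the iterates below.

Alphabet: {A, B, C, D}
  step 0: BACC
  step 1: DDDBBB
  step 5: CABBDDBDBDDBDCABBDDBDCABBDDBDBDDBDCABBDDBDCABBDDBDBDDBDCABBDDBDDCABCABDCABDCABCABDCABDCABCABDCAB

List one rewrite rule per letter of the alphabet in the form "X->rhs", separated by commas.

A->DDB, B->D, C->B, D->CAB

  step 0 ⇒ step 1: BACC ⇒ D·DDB·B·B
    A ↦ DDB
    B ↦ D
    C ↦ B
    D ↦ CAB  (constrained at step 1)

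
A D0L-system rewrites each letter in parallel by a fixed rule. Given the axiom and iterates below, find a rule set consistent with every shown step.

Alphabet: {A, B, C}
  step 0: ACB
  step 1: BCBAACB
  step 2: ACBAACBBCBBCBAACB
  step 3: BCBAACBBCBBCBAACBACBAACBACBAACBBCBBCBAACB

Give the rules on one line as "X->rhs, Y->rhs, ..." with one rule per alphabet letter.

A->BCB, B->ACB, C->A

  step 2 ⇒ step 3: ACBAACBBCBBCBAACB ⇒ BCB·A·ACB·BCB·BCB·A·ACB·ACB·A·ACB·ACB·A·ACB·BCB·BCB·A·ACB
    A ↦ BCB
    B ↦ ACB
    C ↦ A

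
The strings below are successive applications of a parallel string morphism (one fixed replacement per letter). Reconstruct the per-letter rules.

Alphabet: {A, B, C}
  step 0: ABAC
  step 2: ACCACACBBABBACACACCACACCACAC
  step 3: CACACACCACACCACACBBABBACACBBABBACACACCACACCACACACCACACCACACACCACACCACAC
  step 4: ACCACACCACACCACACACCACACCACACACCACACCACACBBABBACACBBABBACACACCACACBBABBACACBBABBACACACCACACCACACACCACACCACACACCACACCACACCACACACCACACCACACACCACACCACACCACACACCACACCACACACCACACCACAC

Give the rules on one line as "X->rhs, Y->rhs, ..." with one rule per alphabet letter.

  step 3 ⇒ step 4: CACACACCACACCACACBBABBACACBBABBACACACCACACCACACACCACACCACACACCACACCACAC ⇒ AC·CAC·AC·CAC·AC·CAC·AC·AC·CAC·AC·CAC·AC·AC·CAC·AC·CAC·AC·BBA·BBA·CAC·BBA·BBA·CAC·AC·CAC·AC·BBA·BBA·CAC·BBA·BBA·CAC·AC·CAC·AC·CAC·AC·AC·CAC·AC·CAC·AC·AC·CAC·AC·CAC·AC·CAC·AC·AC·CAC·AC·CAC·AC·AC·CAC·AC·CAC·AC·CAC·AC·AC·CAC·AC·CAC·AC·AC·CAC·AC·CAC·AC
    A ↦ CAC
    B ↦ BBA
    C ↦ AC

A->CAC, B->BBA, C->AC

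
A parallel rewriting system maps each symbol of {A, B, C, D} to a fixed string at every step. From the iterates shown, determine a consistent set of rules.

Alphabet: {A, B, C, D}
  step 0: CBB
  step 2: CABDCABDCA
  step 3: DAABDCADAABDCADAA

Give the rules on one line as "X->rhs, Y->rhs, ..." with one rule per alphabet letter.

A->AA, B->BD, C->D, D->CA

  step 2 ⇒ step 3: CABDCABDCA ⇒ D·AA·BD·CA·D·AA·BD·CA·D·AA
    A ↦ AA
    B ↦ BD
    C ↦ D
    D ↦ CA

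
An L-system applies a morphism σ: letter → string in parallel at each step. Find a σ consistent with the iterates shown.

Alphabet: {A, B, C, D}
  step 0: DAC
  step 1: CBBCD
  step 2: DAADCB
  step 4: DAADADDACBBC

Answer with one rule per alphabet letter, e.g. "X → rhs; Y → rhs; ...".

  step 1 ⇒ step 2: CBBCD ⇒ D·A·A·D·CB
    B ↦ A
    C ↦ D
    D ↦ CB
  step 0 ⇒ step 1: DAC ⇒ CB·BC·D
    A ↦ BC

A->BC, B->A, C->D, D->CB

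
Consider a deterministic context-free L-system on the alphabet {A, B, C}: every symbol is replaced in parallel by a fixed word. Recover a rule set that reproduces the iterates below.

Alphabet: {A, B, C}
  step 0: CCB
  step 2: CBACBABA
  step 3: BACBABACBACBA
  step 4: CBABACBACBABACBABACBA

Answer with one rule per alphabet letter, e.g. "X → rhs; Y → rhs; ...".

A->BA, B->C, C->BA

  step 3 ⇒ step 4: BACBABACBACBA ⇒ C·BA·BA·C·BA·C·BA·BA·C·BA·BA·C·BA
    A ↦ BA
    B ↦ C
    C ↦ BA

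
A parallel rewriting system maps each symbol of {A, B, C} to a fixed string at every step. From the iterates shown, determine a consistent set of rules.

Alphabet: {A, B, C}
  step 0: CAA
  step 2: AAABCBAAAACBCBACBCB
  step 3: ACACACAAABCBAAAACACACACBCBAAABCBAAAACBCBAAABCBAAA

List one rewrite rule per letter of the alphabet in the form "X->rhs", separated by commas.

A->AC, B->AAA, C->BCB

  step 2 ⇒ step 3: AAABCBAAAACBCBACBCB ⇒ AC·AC·AC·AAA·BCB·AAA·AC·AC·AC·AC·BCB·AAA·BCB·AAA·AC·BCB·AAA·BCB·AAA
    A ↦ AC
    B ↦ AAA
    C ↦ BCB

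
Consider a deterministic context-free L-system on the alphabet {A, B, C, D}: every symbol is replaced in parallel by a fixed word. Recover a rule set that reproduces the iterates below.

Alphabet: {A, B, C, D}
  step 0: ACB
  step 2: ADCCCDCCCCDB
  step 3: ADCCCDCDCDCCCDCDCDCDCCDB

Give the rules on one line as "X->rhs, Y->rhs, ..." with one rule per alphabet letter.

A->AD, B->DB, C->CD, D->CC

  step 2 ⇒ step 3: ADCCCDCCCCDB ⇒ AD·CC·CD·CD·CD·CC·CD·CD·CD·CD·CC·DB
    A ↦ AD
    B ↦ DB
    C ↦ CD
    D ↦ CC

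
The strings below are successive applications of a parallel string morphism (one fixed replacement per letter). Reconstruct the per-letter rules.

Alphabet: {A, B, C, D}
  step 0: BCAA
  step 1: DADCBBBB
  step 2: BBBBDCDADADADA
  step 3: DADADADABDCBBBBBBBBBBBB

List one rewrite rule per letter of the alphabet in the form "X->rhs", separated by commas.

  step 2 ⇒ step 3: BBBBDCDADADADA ⇒ DA·DA·DA·DA·B·DC·B·BB·B·BB·B·BB·B·BB
    A ↦ BB
    B ↦ DA
    C ↦ DC
    D ↦ B

A->BB, B->DA, C->DC, D->B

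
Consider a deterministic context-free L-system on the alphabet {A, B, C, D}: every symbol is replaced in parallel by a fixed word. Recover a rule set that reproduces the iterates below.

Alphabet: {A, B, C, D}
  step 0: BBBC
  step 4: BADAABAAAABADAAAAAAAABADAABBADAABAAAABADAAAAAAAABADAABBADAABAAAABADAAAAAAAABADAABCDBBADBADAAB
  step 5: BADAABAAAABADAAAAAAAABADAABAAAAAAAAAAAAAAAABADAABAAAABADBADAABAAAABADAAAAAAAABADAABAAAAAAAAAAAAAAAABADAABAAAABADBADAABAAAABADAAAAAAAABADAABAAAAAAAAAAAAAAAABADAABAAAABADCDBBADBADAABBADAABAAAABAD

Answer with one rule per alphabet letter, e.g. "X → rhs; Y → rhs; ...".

  step 4 ⇒ step 5: BADAABAAAABADAAAAAAAABADAABBADAABAAAABADAAAAAAAABADAABBADAABAAAABADAAAAAAAABADAABCDBBADBADAAB ⇒ BAD·AA·B·AA·AA·BAD·AA·AA·AA·AA·BAD·AA·B·AA·AA·AA·AA·AA·AA·AA·AA·BAD·AA·B·AA·AA·BAD·BAD·AA·B·AA·AA·BAD·AA·AA·AA·AA·BAD·AA·B·AA·AA·AA·AA·AA·AA·AA·AA·BAD·AA·B·AA·AA·BAD·BAD·AA·B·AA·AA·BAD·AA·AA·AA·AA·BAD·AA·B·AA·AA·AA·AA·AA·AA·AA·AA·BAD·AA·B·AA·AA·BAD·CD·B·BAD·BAD·AA·B·BAD·AA·B·AA·AA·BAD
    A ↦ AA
    B ↦ BAD
    C ↦ CD
    D ↦ B

A->AA, B->BAD, C->CD, D->B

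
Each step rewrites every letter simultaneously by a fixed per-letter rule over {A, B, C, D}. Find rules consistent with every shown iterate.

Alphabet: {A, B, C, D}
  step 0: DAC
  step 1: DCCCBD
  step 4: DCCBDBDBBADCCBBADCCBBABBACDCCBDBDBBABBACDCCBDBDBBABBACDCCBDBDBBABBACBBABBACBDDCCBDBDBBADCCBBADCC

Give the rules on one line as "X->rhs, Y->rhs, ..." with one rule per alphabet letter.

A->C, B->BBA, C->BD, D->DCC

  step 0 ⇒ step 1: DAC ⇒ DCC·C·BD
    A ↦ C
    C ↦ BD
    D ↦ DCC
    B ↦ BBA  (constrained at step 1)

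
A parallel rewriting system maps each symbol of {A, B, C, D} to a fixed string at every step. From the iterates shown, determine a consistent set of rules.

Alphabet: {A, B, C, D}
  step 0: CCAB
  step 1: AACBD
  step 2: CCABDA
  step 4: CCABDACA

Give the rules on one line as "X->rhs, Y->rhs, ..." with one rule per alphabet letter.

  step 1 ⇒ step 2: AACBD ⇒ C·C·A·BD·A
    A ↦ C
    B ↦ BD
    C ↦ A
    D ↦ A

A->C, B->BD, C->A, D->A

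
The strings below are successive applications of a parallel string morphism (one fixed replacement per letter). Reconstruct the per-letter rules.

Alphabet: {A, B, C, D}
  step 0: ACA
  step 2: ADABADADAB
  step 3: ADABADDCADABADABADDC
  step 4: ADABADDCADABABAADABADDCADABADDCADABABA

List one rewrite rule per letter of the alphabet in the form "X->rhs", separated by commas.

A->AD, B->DC, C->A, D->AB

  step 3 ⇒ step 4: ADABADDCADABADABADDC ⇒ AD·AB·AD·DC·AD·AB·AB·A·AD·AB·AD·DC·AD·AB·AD·DC·AD·AB·AB·A
    A ↦ AD
    B ↦ DC
    C ↦ A
    D ↦ AB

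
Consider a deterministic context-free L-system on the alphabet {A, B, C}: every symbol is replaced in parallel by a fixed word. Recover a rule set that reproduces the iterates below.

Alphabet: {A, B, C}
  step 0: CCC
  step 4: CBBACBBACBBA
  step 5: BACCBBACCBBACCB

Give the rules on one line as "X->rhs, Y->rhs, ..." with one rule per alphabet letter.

  step 4 ⇒ step 5: CBBACBBACBBA ⇒ BA·C·C·B·BA·C·C·B·BA·C·C·B
    A ↦ B
    B ↦ C
    C ↦ BA

A->B, B->C, C->BA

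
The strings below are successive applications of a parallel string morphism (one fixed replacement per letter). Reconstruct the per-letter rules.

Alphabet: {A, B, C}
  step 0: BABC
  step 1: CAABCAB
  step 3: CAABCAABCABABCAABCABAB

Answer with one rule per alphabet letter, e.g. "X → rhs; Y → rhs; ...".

A->AB, B->CA, C->B

  step 0 ⇒ step 1: BABC ⇒ CA·AB·CA·B
    A ↦ AB
    B ↦ CA
    C ↦ B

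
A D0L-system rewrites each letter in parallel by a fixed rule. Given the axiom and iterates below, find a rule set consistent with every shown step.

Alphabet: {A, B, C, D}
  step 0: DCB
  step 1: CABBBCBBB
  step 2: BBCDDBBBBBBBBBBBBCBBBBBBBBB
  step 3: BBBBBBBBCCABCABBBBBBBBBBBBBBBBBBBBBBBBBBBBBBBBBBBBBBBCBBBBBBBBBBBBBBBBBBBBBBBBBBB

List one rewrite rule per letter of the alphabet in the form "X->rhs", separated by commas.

  step 2 ⇒ step 3: BBCDDBBBBBBBBBBBBCBBBBBBBBB ⇒ BBB·BBB·BBC·CAB·CAB·BBB·BBB·BBB·BBB·BBB·BBB·BBB·BBB·BBB·BBB·BBB·BBB·BBC·BBB·BBB·BBB·BBB·BBB·BBB·BBB·BBB·BBB
    B ↦ BBB
    C ↦ BBC
    D ↦ CAB
  step 1 ⇒ step 2: CABBBCBBB ⇒ BBC·DDB·BBB·BBB·BBB·BBC·BBB·BBB·BBB
    A ↦ DDB

A->DDB, B->BBB, C->BBC, D->CAB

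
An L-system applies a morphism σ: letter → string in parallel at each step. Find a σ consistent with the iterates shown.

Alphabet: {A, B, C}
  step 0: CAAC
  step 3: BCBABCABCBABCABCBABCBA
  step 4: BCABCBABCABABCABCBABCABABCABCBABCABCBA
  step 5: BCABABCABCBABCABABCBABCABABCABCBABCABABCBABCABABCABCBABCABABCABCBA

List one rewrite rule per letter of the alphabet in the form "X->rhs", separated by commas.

A->BA, B->BC, C->A

  step 4 ⇒ step 5: BCABCBABCABABCABCBABCABABCABCBABCABCBA ⇒ BC·A·BA·BC·A·BC·BA·BC·A·BA·BC·BA·BC·A·BA·BC·A·BC·BA·BC·A·BA·BC·BA·BC·A·BA·BC·A·BC·BA·BC·A·BA·BC·A·BC·BA
    A ↦ BA
    B ↦ BC
    C ↦ A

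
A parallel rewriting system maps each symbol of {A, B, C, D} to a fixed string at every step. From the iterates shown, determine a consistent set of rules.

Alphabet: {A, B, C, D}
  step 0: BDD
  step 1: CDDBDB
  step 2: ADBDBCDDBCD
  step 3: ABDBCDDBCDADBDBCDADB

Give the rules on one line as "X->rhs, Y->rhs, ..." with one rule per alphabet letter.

A->AB, B->CD, C->A, D->DB

  step 2 ⇒ step 3: ADBDBCDDBCD ⇒ AB·DB·CD·DB·CD·A·DB·DB·CD·A·DB
    A ↦ AB
    B ↦ CD
    C ↦ A
    D ↦ DB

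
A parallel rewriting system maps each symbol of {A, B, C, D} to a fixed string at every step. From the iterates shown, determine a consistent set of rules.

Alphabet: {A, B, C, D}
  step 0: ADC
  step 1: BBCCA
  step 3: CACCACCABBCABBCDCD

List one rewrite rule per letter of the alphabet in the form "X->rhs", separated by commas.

  step 0 ⇒ step 1: ADC ⇒ BB·C·CA
    A ↦ BB
    C ↦ CA
    D ↦ C
    B ↦ CD  (constrained at step 1)

A->BB, B->CD, C->CA, D->C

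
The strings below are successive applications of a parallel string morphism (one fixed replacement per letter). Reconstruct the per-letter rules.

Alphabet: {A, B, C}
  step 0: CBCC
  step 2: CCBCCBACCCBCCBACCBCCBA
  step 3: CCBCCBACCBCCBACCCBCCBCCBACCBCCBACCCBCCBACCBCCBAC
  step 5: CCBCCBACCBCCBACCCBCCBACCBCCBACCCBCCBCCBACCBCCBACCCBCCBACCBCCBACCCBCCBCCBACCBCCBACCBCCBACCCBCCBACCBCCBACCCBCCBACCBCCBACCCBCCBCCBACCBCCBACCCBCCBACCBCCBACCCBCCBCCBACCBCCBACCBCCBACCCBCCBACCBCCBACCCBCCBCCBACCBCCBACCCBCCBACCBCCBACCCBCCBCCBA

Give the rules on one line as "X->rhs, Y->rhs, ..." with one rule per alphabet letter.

A->C, B->A, C->CCB

  step 2 ⇒ step 3: CCBCCBACCCBCCBACCBCCBA ⇒ CCB·CCB·A·CCB·CCB·A·C·CCB·CCB·CCB·A·CCB·CCB·A·C·CCB·CCB·A·CCB·CCB·A·C
    A ↦ C
    B ↦ A
    C ↦ CCB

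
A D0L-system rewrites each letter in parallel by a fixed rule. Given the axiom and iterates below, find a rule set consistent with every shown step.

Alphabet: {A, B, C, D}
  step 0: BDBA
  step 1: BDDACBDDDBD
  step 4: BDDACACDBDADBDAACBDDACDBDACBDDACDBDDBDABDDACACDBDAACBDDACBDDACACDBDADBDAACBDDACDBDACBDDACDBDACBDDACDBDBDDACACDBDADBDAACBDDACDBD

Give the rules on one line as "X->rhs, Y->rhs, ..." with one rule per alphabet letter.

A->DBD, B->BDD, C->A, D->AC

  step 0 ⇒ step 1: BDBA ⇒ BDD·AC·BDD·DBD
    A ↦ DBD
    B ↦ BDD
    D ↦ AC
    C ↦ A  (constrained at step 1)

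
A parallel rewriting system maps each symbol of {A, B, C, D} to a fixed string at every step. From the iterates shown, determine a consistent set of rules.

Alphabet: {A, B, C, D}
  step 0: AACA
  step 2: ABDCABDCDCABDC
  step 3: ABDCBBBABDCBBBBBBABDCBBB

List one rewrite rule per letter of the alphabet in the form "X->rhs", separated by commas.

A->AB, B->DC, C->B, D->BB

  step 2 ⇒ step 3: ABDCABDCDCABDC ⇒ AB·DC·BB·B·AB·DC·BB·B·BB·B·AB·DC·BB·B
    A ↦ AB
    B ↦ DC
    C ↦ B
    D ↦ BB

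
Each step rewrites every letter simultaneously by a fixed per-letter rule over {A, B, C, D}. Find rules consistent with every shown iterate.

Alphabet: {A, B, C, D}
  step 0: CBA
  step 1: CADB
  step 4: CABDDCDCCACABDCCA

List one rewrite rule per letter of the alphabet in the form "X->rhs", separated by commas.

A->B, B->D, C->CA, D->DC

  step 0 ⇒ step 1: CBA ⇒ CA·D·B
    A ↦ B
    B ↦ D
    C ↦ CA
    D ↦ DC  (constrained at step 1)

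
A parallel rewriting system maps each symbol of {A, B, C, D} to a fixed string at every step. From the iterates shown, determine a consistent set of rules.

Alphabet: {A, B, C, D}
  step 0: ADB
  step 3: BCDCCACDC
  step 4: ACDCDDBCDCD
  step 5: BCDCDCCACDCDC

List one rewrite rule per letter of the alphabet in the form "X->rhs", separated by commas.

  step 4 ⇒ step 5: ACDCDDBCDCD ⇒ BC·D·C·D·C·C·AC·D·C·D·C
    A ↦ BC
    B ↦ AC
    C ↦ D
    D ↦ C

A->BC, B->AC, C->D, D->C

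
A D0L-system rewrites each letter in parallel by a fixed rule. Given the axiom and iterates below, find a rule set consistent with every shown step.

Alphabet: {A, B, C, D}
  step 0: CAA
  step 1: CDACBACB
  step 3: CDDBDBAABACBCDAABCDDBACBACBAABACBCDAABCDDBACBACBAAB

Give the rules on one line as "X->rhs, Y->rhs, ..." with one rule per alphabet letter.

  step 0 ⇒ step 1: CAA ⇒ CD·ACB·ACB
    A ↦ ACB
    C ↦ CD
    B ↦ AAB  (constrained at step 1)
    D ↦ DB  (constrained at step 1)

A->ACB, B->AAB, C->CD, D->DB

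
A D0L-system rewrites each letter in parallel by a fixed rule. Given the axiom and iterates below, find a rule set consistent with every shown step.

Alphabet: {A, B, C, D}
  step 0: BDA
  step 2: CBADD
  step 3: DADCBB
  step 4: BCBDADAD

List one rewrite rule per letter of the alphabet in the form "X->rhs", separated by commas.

  step 3 ⇒ step 4: DADCBB ⇒ B·C·B·D·AD·AD
    A ↦ C
    B ↦ AD
    C ↦ D
    D ↦ B

A->C, B->AD, C->D, D->B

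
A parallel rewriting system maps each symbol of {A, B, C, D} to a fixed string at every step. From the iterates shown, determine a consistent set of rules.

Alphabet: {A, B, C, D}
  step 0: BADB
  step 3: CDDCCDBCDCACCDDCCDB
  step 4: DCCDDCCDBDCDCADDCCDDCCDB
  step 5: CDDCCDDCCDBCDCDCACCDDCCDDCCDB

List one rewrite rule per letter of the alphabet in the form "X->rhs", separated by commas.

  step 4 ⇒ step 5: DCCDDCCDBDCDCADDCCDDCCDB ⇒ C·D·D·C·C·D·D·C·CDB·C·D·C·D·CA·C·C·D·D·C·C·D·D·C·CDB
    A ↦ CA
    B ↦ CDB
    C ↦ D
    D ↦ C

A->CA, B->CDB, C->D, D->C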